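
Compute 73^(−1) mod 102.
73^(−1) ≡ 7 (mod 102)

Apply the extended Euclidean algorithm to (102, 73), tracking rows (r, s, t) with s·102 + t·73 = r. Each division r_prev = q·r_cur + r_new produces the new row as (previous row) − q·(current row):
  row A: (102, 1, 0)   [1·102 + 0·73 = 102]
  row B: (73, 0, 1)   [0·102 + 1·73 = 73]
  102 = 1·73 + 29   → row C = row A − 1·row B = (29, 1, −1)   [check: 1·102 − 1·73 = 29]
  73 = 2·29 + 15   → row D = row B − 2·row C = (15, −2, 3)   [check: −2·102 + 3·73 = 15]
  29 = 1·15 + 14   → row E = row C − 1·row D = (14, 3, −4)   [check: 3·102 − 4·73 = 14]
  15 = 1·14 + 1   → row F = row D − 1·row E = (1, −5, 7)   [check: −5·102 + 7·73 = 1]
  14 = 14·1 + 0   → remainder 0, stop. gcd = 1 (last nonzero row F).
The gcd is 1, so 73 is invertible mod 102. The last nonzero row gives −5·102 + 7·73 = 1, so t = 7. So 73^(−1) ≡ 7 (mod 102). Verify: 73 · 7 = 511 ≡ 1 (mod 102). ✓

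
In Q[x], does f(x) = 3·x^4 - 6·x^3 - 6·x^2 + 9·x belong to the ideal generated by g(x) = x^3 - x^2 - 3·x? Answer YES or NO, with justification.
In Q[x] the ideal (g) consists of all multiples of g, so f ∈ (g) iff g | f, i.e. iff the remainder of f on division by g is 0. Divide f by g (g is monic, so eliminate the leading term of the running remainder at each step):
  leading term 3·x^4: subtract (3·x)·g(x) = 3·x^4 - 3·x^3 - 9·x^2, leaving -3·x^3 + 3·x^2 + 9·x
  leading term -3·x^3: subtract (-3)·g(x) = -3·x^3 + 3·x^2 + 9·x, leaving 0
The remainder is 0, so f(x) = g(x) · h(x) with h(x) = 3·x - 3. Hence g | f, i.e. f ∈ (g).

Final answer: YES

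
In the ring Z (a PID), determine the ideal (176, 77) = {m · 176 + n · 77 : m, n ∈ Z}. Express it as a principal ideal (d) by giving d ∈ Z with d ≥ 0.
(176, 77) = (11); d = 11

In the PID Z, (a, b) is generated by gcd(a, b). Compute gcd(176, 77) with the extended Euclidean algorithm, tracking rows (r, s, t) with s·176 + t·77 = r:
  row A: (176, 1, 0)   [1·176 + 0·77 = 176]
  row B: (77, 0, 1)   [0·176 + 1·77 = 77]
  176 = 2·77 + 22   → row C = row A − 2·row B = (22, 1, −2)   [check: 1·176 − 2·77 = 22]
  77 = 3·22 + 11   → row D = row B − 3·row C = (11, −3, 7)   [check: −3·176 + 7·77 = 11]
  22 = 2·11 + 0   → remainder 0, stop. gcd = 11 (last nonzero row D).
So gcd(176, 77) = 11, with Bézout identity −3·176 + 7·77 = 11. Containment (⊇): the Bézout identity exhibits 11 as an element of (176, 77), giving (11) ⊆ (176, 77). Containment (⊆): since 11 | 176 and 11 | 77 (176 = 11·16, 77 = 11·7), every Z-linear combination of 176 and 77 is divisible by 11, so (176, 77) ⊆ (11). Therefore (176, 77) = (11), d = 11.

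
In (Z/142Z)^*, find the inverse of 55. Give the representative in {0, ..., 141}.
55^(−1) ≡ 31 (mod 142)

Apply the extended Euclidean algorithm to (142, 55), tracking rows (r, s, t) with s·142 + t·55 = r. Each division r_prev = q·r_cur + r_new produces the new row as (previous row) − q·(current row):
  row A: (142, 1, 0)   [1·142 + 0·55 = 142]
  row B: (55, 0, 1)   [0·142 + 1·55 = 55]
  142 = 2·55 + 32   → row C = row A − 2·row B = (32, 1, −2)   [check: 1·142 − 2·55 = 32]
  55 = 1·32 + 23   → row D = row B − 1·row C = (23, −1, 3)   [check: −1·142 + 3·55 = 23]
  32 = 1·23 + 9   → row E = row C − 1·row D = (9, 2, −5)   [check: 2·142 − 5·55 = 9]
  23 = 2·9 + 5   → row F = row D − 2·row E = (5, −5, 13)   [check: −5·142 + 13·55 = 5]
  9 = 1·5 + 4   → row G = row E − 1·row F = (4, 7, −18)   [check: 7·142 − 18·55 = 4]
  5 = 1·4 + 1   → row H = row F − 1·row G = (1, −12, 31)   [check: −12·142 + 31·55 = 1]
  4 = 4·1 + 0   → remainder 0, stop. gcd = 1 (last nonzero row H).
The gcd is 1, so 55 is invertible mod 142. The last nonzero row gives −12·142 + 31·55 = 1, so t = 31. So 55^(−1) ≡ 31 (mod 142). Verify: 55 · 31 = 1705 ≡ 1 (mod 142). ✓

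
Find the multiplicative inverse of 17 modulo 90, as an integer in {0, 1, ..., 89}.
Apply the extended Euclidean algorithm to (90, 17), tracking rows (r, s, t) with s·90 + t·17 = r. Each division r_prev = q·r_cur + r_new produces the new row as (previous row) − q·(current row):
  row A: (90, 1, 0)   [1·90 + 0·17 = 90]
  row B: (17, 0, 1)   [0·90 + 1·17 = 17]
  90 = 5·17 + 5   → row C = row A − 5·row B = (5, 1, −5)   [check: 1·90 − 5·17 = 5]
  17 = 3·5 + 2   → row D = row B − 3·row C = (2, −3, 16)   [check: −3·90 + 16·17 = 2]
  5 = 2·2 + 1   → row E = row C − 2·row D = (1, 7, −37)   [check: 7·90 − 37·17 = 1]
  2 = 2·1 + 0   → remainder 0, stop. gcd = 1 (last nonzero row E).
The gcd is 1, so 17 is invertible mod 90. The last nonzero row gives 7·90 − 37·17 = 1, so t = −37. So 17^(−1) ≡ −37 ≡ 53 (mod 90). Verify: 17 · 53 = 901 ≡ 1 (mod 90). ✓

Final answer: 17^(−1) ≡ 53 (mod 90)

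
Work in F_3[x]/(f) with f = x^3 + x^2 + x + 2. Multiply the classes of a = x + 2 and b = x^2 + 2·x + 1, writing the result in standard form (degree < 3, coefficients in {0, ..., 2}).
Multiply as integer polynomials: a · b = x^3 + 4·x^2 + 5·x + 2. Reducing coefficients mod 3: a · b ≡ x^3 + x^2 + 2·x + 2. Now divide by f(x) = x^3 + x^2 + x + 2 in F_3[x], eliminating the leading term at each step:
  leading term x^3: subtract (1)·f(x) = x^3 + x^2 + x + 2, leaving x (coefficients mod 3)
The degree is now < 3, so this is the remainder. Hence a · b ≡ x in F_3[x]/(f).

Final answer: a · b ≡ x (mod f(x))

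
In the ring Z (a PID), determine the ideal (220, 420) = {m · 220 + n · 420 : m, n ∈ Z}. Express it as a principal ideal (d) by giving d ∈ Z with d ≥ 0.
(220, 420) = (20); d = 20

In the PID Z, (a, b) is generated by gcd(a, b). Compute gcd(420, 220) with the extended Euclidean algorithm, tracking rows (r, s, t) with s·420 + t·220 = r:
  row A: (420, 1, 0)   [1·420 + 0·220 = 420]
  row B: (220, 0, 1)   [0·420 + 1·220 = 220]
  420 = 1·220 + 200   → row C = row A − 1·row B = (200, 1, −1)   [check: 1·420 − 1·220 = 200]
  220 = 1·200 + 20   → row D = row B − 1·row C = (20, −1, 2)   [check: −1·420 + 2·220 = 20]
  200 = 10·20 + 0   → remainder 0, stop. gcd = 20 (last nonzero row D).
So gcd(220, 420) = 20, with Bézout identity −1·420 + 2·220 = 20. Containment (⊇): the Bézout identity exhibits 20 as an element of (220, 420), giving (20) ⊆ (220, 420). Containment (⊆): since 20 | 220 and 20 | 420 (220 = 20·11, 420 = 20·21), every Z-linear combination of 220 and 420 is divisible by 20, so (220, 420) ⊆ (20). Therefore (220, 420) = (20), d = 20.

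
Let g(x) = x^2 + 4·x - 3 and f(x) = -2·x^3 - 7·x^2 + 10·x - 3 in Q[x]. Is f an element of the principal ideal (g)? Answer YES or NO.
In Q[x] the ideal (g) consists of all multiples of g, so f ∈ (g) iff g | f, i.e. iff the remainder of f on division by g is 0. Divide f by g (g is monic, so eliminate the leading term of the running remainder at each step):
  leading term -2·x^3: subtract (-2·x)·g(x) = -2·x^3 - 8·x^2 + 6·x, leaving x^2 + 4·x - 3
  leading term x^2: subtract (1)·g(x) = x^2 + 4·x - 3, leaving 0
The remainder is 0, so f(x) = g(x) · h(x) with h(x) = 1 - 2·x. Hence g | f, i.e. f ∈ (g).

Final answer: YES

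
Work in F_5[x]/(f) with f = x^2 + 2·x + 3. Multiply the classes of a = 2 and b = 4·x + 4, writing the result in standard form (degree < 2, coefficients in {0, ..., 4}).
a · b ≡ 3·x + 3 (mod f(x))

Multiply as integer polynomials: a · b = 8·x + 8. Reducing coefficients mod 5: a · b ≡ 3·x + 3. This already has degree < 2, so no reduction by f is needed. Hence a · b ≡ 3·x + 3 in F_5[x]/(f).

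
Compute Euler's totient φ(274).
φ(274) = 136

φ is multiplicative, with φ(p^e) = p^e − p^(e−1). Factorise 274 = 2 · 137. Then
  φ(274) = (2 − 1) · (137 − 1) = 1 · 136 = 136.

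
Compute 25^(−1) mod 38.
Apply the extended Euclidean algorithm to (38, 25), tracking rows (r, s, t) with s·38 + t·25 = r. Each division r_prev = q·r_cur + r_new produces the new row as (previous row) − q·(current row):
  row A: (38, 1, 0)   [1·38 + 0·25 = 38]
  row B: (25, 0, 1)   [0·38 + 1·25 = 25]
  38 = 1·25 + 13   → row C = row A − 1·row B = (13, 1, −1)   [check: 1·38 − 1·25 = 13]
  25 = 1·13 + 12   → row D = row B − 1·row C = (12, −1, 2)   [check: −1·38 + 2·25 = 12]
  13 = 1·12 + 1   → row E = row C − 1·row D = (1, 2, −3)   [check: 2·38 − 3·25 = 1]
  12 = 12·1 + 0   → remainder 0, stop. gcd = 1 (last nonzero row E).
The gcd is 1, so 25 is invertible mod 38. The last nonzero row gives 2·38 − 3·25 = 1, so t = −3. So 25^(−1) ≡ −3 ≡ 35 (mod 38). Verify: 25 · 35 = 875 ≡ 1 (mod 38). ✓

Final answer: 25^(−1) ≡ 35 (mod 38)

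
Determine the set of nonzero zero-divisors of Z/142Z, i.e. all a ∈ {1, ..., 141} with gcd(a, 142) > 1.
An element a ∈ Z/142Z (with a ≠ 0) is a zero-divisor iff gcd(a, 142) > 1 (because a is a unit precisely when gcd(a, n) = 1, and in Z/nZ every nonzero, non-unit element is a zero-divisor). Scan a = 1, ..., 141 and keep those with gcd(a, 142) > 1:
  gcd(2, 142) = 2, gcd(4, 142) = 2, gcd(6, 142) = 2, gcd(8, 142) = 2, gcd(10, 142) = 2, gcd(12, 142) = 2, gcd(14, 142) = 2, gcd(16, 142) = 2, gcd(18, 142) = 2, gcd(20, 142) = 2, gcd(22, 142) = 2, gcd(24, 142) = 2, gcd(26, 142) = 2, gcd(28, 142) = 2, gcd(30, 142) = 2, gcd(32, 142) = 2, gcd(34, 142) = 2, gcd(36, 142) = 2, gcd(38, 142) = 2, gcd(40, 142) = 2, gcd(42, 142) = 2, gcd(44, 142) = 2, gcd(46, 142) = 2, gcd(48, 142) = 2, gcd(50, 142) = 2, gcd(52, 142) = 2, gcd(54, 142) = 2, gcd(56, 142) = 2, gcd(58, 142) = 2, gcd(60, 142) = 2, gcd(62, 142) = 2, gcd(64, 142) = 2, gcd(66, 142) = 2, gcd(68, 142) = 2, gcd(70, 142) = 2, gcd(71, 142) = 71, gcd(72, 142) = 2, gcd(74, 142) = 2, gcd(76, 142) = 2, gcd(78, 142) = 2, gcd(80, 142) = 2, gcd(82, 142) = 2, gcd(84, 142) = 2, gcd(86, 142) = 2, gcd(88, 142) = 2, gcd(90, 142) = 2, gcd(92, 142) = 2, gcd(94, 142) = 2, gcd(96, 142) = 2, gcd(98, 142) = 2, gcd(100, 142) = 2, gcd(102, 142) = 2, gcd(104, 142) = 2, gcd(106, 142) = 2, gcd(108, 142) = 2, gcd(110, 142) = 2, gcd(112, 142) = 2, gcd(114, 142) = 2, gcd(116, 142) = 2, gcd(118, 142) = 2, gcd(120, 142) = 2, gcd(122, 142) = 2, gcd(124, 142) = 2, gcd(126, 142) = 2, gcd(128, 142) = 2, gcd(130, 142) = 2, gcd(132, 142) = 2, gcd(134, 142) = 2, gcd(136, 142) = 2, gcd(138, 142) = 2, gcd(140, 142) = 2.
All other a ∈ {1, ..., 141} have gcd(a, 142) = 1 and are units. So the nonzero zero-divisors are exactly the 71 values of a appearing in this scan.

Final answer: nonzero zero-divisors of Z/142Z = {2, 4, 6, 8, 10, 12, 14, 16, 18, 20, 22, 24, 26, 28, 30, 32, 34, 36, 38, 40, 42, 44, 46, 48, 50, 52, 54, 56, 58, 60, 62, 64, 66, 68, 70, 71, 72, 74, 76, 78, 80, 82, 84, 86, 88, 90, 92, 94, 96, 98, 100, 102, 104, 106, 108, 110, 112, 114, 116, 118, 120, 122, 124, 126, 128, 130, 132, 134, 136, 138, 140}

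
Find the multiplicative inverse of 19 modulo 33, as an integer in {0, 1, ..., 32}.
19^(−1) ≡ 7 (mod 33)

Apply the extended Euclidean algorithm to (33, 19), tracking rows (r, s, t) with s·33 + t·19 = r. Each division r_prev = q·r_cur + r_new produces the new row as (previous row) − q·(current row):
  row A: (33, 1, 0)   [1·33 + 0·19 = 33]
  row B: (19, 0, 1)   [0·33 + 1·19 = 19]
  33 = 1·19 + 14   → row C = row A − 1·row B = (14, 1, −1)   [check: 1·33 − 1·19 = 14]
  19 = 1·14 + 5   → row D = row B − 1·row C = (5, −1, 2)   [check: −1·33 + 2·19 = 5]
  14 = 2·5 + 4   → row E = row C − 2·row D = (4, 3, −5)   [check: 3·33 − 5·19 = 4]
  5 = 1·4 + 1   → row F = row D − 1·row E = (1, −4, 7)   [check: −4·33 + 7·19 = 1]
  4 = 4·1 + 0   → remainder 0, stop. gcd = 1 (last nonzero row F).
The gcd is 1, so 19 is invertible mod 33. The last nonzero row gives −4·33 + 7·19 = 1, so t = 7. So 19^(−1) ≡ 7 (mod 33). Verify: 19 · 7 = 133 ≡ 1 (mod 33). ✓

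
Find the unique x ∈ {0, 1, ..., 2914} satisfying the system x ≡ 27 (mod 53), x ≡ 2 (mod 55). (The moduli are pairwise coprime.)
x ≡ 2147 (mod 2915); the representative in [0, 2915) is 2147

The moduli 53, 55 are pairwise coprime, so by the CRT there is a unique solution mod 53·55 = 2915.
Solve by successive substitution. Start with x ≡ 27 (mod 53).
  Combine with x ≡ 2 (mod 55): write x = 27 + 53·t and require 27 + 53·t ≡ 2 (mod 55), i.e. 53·t ≡ 2 − 27 ≡ 30 (mod 55). Since 53^(−1) ≡ 27 (mod 55), t ≡ 27·30 ≡ 40 (mod 55). So x ≡ 27 + 53·40 = 2147 (mod 2915).
Unique solution in [0, 2915): x = 2147.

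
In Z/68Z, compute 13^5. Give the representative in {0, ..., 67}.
Use repeated squaring. Binary(5) = 101. Walk through the bits of the exponent 5 left-to-right: at each bit after the leading one, square the running value, then multiply by 13 if the bit is 1 (always reducing mod 68):
  bit 1 = 1 (leading): start with 13.
  bit 2 = 0: square 13^2 = 169 ≡ 33 (mod 68).
  bit 3 = 1: square 33^2 = 1089 ≡ 1; bit is 1, so multiply 1·13 = 13 (mod 68).
Final value: 13^5 ≡ 13 (mod 68).

Final answer: 13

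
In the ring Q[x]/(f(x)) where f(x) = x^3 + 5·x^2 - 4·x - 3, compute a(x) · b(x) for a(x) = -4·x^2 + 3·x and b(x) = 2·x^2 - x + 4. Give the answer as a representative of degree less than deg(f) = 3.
First multiply in Q[x] without reducing: a · b = -8·x^4 + 10·x^3 - 19·x^2 + 12·x. Now divide by f(x) = x^3 + 5·x^2 - 4·x - 3, eliminating the leading term at each step:
  leading term -8·x^4: subtract (-8·x)·f(x) = -8·x^4 - 40·x^3 + 32·x^2 + 24·x, leaving 50·x^3 - 51·x^2 - 12·x
  leading term 50·x^3: subtract (50)·f(x) = 50·x^3 + 250·x^2 - 200·x - 150, leaving -301·x^2 + 188·x + 150
The degree is now < 3, so this is the remainder. Hence a · b ≡ -301·x^2 + 188·x + 150 in Q[x]/(f).

Final answer: a · b ≡ -301·x^2 + 188·x + 150 (mod f(x))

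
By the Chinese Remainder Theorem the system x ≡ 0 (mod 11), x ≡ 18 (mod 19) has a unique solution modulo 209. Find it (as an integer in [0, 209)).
The moduli 11, 19 are pairwise coprime, so by the CRT there is a unique solution mod 11·19 = 209.
Solve by successive substitution. Start with x ≡ 0 (mod 11).
  Combine with x ≡ 18 (mod 19): write x = 11·t and require 11·t ≡ 18 (mod 19). Since 11^(−1) ≡ 7 (mod 19), t ≡ 7·18 ≡ 12 (mod 19). So x ≡ 11·12 = 132 (mod 209).
Unique solution in [0, 209): x = 132.

Final answer: x ≡ 132 (mod 209); the representative in [0, 209) is 132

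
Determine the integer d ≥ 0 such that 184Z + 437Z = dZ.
In the PID Z, (a, b) is generated by gcd(a, b). Compute gcd(437, 184) with the extended Euclidean algorithm, tracking rows (r, s, t) with s·437 + t·184 = r:
  row A: (437, 1, 0)   [1·437 + 0·184 = 437]
  row B: (184, 0, 1)   [0·437 + 1·184 = 184]
  437 = 2·184 + 69   → row C = row A − 2·row B = (69, 1, −2)   [check: 1·437 − 2·184 = 69]
  184 = 2·69 + 46   → row D = row B − 2·row C = (46, −2, 5)   [check: −2·437 + 5·184 = 46]
  69 = 1·46 + 23   → row E = row C − 1·row D = (23, 3, −7)   [check: 3·437 − 7·184 = 23]
  46 = 2·23 + 0   → remainder 0, stop. gcd = 23 (last nonzero row E).
So gcd(184, 437) = 23, with Bézout identity 3·437 − 7·184 = 23. Containment (⊇): the Bézout identity exhibits 23 as an element of (184, 437), giving (23) ⊆ (184, 437). Containment (⊆): since 23 | 184 and 23 | 437 (184 = 23·8, 437 = 23·19), every Z-linear combination of 184 and 437 is divisible by 23, so (184, 437) ⊆ (23). Therefore (184, 437) = (23), d = 23.

Final answer: (184, 437) = (23); d = 23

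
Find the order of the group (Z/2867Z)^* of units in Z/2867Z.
|(Z/2867Z)^*| = 2760

(Z/2867Z)^* consists of the classes a with gcd(a, 2867) = 1, so its order is φ(2867). φ is multiplicative, with φ(p^e) = p^e − p^(e−1). Factorise 2867 = 47 · 61. Then
  φ(2867) = (47 − 1) · (61 − 1) = 46 · 60 = 2760.
Thus |(Z/2867Z)^*| = 2760.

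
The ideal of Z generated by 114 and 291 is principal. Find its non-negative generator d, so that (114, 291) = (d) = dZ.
In the PID Z, (a, b) is generated by gcd(a, b). Compute gcd(291, 114) with the extended Euclidean algorithm, tracking rows (r, s, t) with s·291 + t·114 = r:
  row A: (291, 1, 0)   [1·291 + 0·114 = 291]
  row B: (114, 0, 1)   [0·291 + 1·114 = 114]
  291 = 2·114 + 63   → row C = row A − 2·row B = (63, 1, −2)   [check: 1·291 − 2·114 = 63]
  114 = 1·63 + 51   → row D = row B − 1·row C = (51, −1, 3)   [check: −1·291 + 3·114 = 51]
  63 = 1·51 + 12   → row E = row C − 1·row D = (12, 2, −5)   [check: 2·291 − 5·114 = 12]
  51 = 4·12 + 3   → row F = row D − 4·row E = (3, −9, 23)   [check: −9·291 + 23·114 = 3]
  12 = 4·3 + 0   → remainder 0, stop. gcd = 3 (last nonzero row F).
So gcd(114, 291) = 3, with Bézout identity −9·291 + 23·114 = 3. Containment (⊇): the Bézout identity exhibits 3 as an element of (114, 291), giving (3) ⊆ (114, 291). Containment (⊆): since 3 | 114 and 3 | 291 (114 = 3·38, 291 = 3·97), every Z-linear combination of 114 and 291 is divisible by 3, so (114, 291) ⊆ (3). Therefore (114, 291) = (3), d = 3.

Final answer: (114, 291) = (3); d = 3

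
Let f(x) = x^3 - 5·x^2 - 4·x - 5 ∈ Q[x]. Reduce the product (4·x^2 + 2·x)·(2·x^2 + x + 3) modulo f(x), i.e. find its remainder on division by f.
a · b ≡ 286·x^2 + 238·x + 240 (mod f(x))

First multiply in Q[x] without reducing: a · b = 8·x^4 + 8·x^3 + 14·x^2 + 6·x. Now divide by f(x) = x^3 - 5·x^2 - 4·x - 5, eliminating the leading term at each step:
  leading term 8·x^4: subtract (8·x)·f(x) = 8·x^4 - 40·x^3 - 32·x^2 - 40·x, leaving 48·x^3 + 46·x^2 + 46·x
  leading term 48·x^3: subtract (48)·f(x) = 48·x^3 - 240·x^2 - 192·x - 240, leaving 286·x^2 + 238·x + 240
The degree is now < 3, so this is the remainder. Hence a · b ≡ 286·x^2 + 238·x + 240 in Q[x]/(f).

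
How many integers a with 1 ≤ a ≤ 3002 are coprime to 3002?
1404

The number of a ∈ {1, ..., 3002} with gcd(a, 3002) = 1 is by definition Euler's totient φ(3002). φ is multiplicative, with φ(p^e) = p^e − p^(e−1). Factorise 3002 = 2 · 19 · 79. Then
  φ(3002) = (2 − 1) · (19 − 1) · (79 − 1) = 1 · 18 · 78 = 1404.
So there are 1404 such integers.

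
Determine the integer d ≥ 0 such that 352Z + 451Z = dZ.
(352, 451) = (11); d = 11

In the PID Z, (a, b) is generated by gcd(a, b). Compute gcd(451, 352) with the extended Euclidean algorithm, tracking rows (r, s, t) with s·451 + t·352 = r:
  row A: (451, 1, 0)   [1·451 + 0·352 = 451]
  row B: (352, 0, 1)   [0·451 + 1·352 = 352]
  451 = 1·352 + 99   → row C = row A − 1·row B = (99, 1, −1)   [check: 1·451 − 1·352 = 99]
  352 = 3·99 + 55   → row D = row B − 3·row C = (55, −3, 4)   [check: −3·451 + 4·352 = 55]
  99 = 1·55 + 44   → row E = row C − 1·row D = (44, 4, −5)   [check: 4·451 − 5·352 = 44]
  55 = 1·44 + 11   → row F = row D − 1·row E = (11, −7, 9)   [check: −7·451 + 9·352 = 11]
  44 = 4·11 + 0   → remainder 0, stop. gcd = 11 (last nonzero row F).
So gcd(352, 451) = 11, with Bézout identity −7·451 + 9·352 = 11. Containment (⊇): the Bézout identity exhibits 11 as an element of (352, 451), giving (11) ⊆ (352, 451). Containment (⊆): since 11 | 352 and 11 | 451 (352 = 11·32, 451 = 11·41), every Z-linear combination of 352 and 451 is divisible by 11, so (352, 451) ⊆ (11). Therefore (352, 451) = (11), d = 11.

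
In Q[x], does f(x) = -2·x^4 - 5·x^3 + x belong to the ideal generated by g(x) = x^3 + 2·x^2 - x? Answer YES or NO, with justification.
In Q[x] the ideal (g) consists of all multiples of g, so f ∈ (g) iff g | f, i.e. iff the remainder of f on division by g is 0. Divide f by g (g is monic, so eliminate the leading term of the running remainder at each step):
  leading term -2·x^4: subtract (-2·x)·g(x) = -2·x^4 - 4·x^3 + 2·x^2, leaving -x^3 - 2·x^2 + x
  leading term -x^3: subtract (-1)·g(x) = -x^3 - 2·x^2 + x, leaving 0
The remainder is 0, so f(x) = g(x) · h(x) with h(x) = -2·x - 1. Hence g | f, i.e. f ∈ (g).

Final answer: YES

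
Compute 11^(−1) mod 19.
Apply the extended Euclidean algorithm to (19, 11), tracking rows (r, s, t) with s·19 + t·11 = r. Each division r_prev = q·r_cur + r_new produces the new row as (previous row) − q·(current row):
  row A: (19, 1, 0)   [1·19 + 0·11 = 19]
  row B: (11, 0, 1)   [0·19 + 1·11 = 11]
  19 = 1·11 + 8   → row C = row A − 1·row B = (8, 1, −1)   [check: 1·19 − 1·11 = 8]
  11 = 1·8 + 3   → row D = row B − 1·row C = (3, −1, 2)   [check: −1·19 + 2·11 = 3]
  8 = 2·3 + 2   → row E = row C − 2·row D = (2, 3, −5)   [check: 3·19 − 5·11 = 2]
  3 = 1·2 + 1   → row F = row D − 1·row E = (1, −4, 7)   [check: −4·19 + 7·11 = 1]
  2 = 2·1 + 0   → remainder 0, stop. gcd = 1 (last nonzero row F).
The gcd is 1, so 11 is invertible mod 19. The last nonzero row gives −4·19 + 7·11 = 1, so t = 7. So 11^(−1) ≡ 7 (mod 19). Verify: 11 · 7 = 77 ≡ 1 (mod 19). ✓

Final answer: 11^(−1) ≡ 7 (mod 19)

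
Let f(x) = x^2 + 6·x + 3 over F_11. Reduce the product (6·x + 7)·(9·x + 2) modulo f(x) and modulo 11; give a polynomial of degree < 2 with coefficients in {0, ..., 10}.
a · b ≡ 4·x + 6 (mod f(x))

Multiply as integer polynomials: a · b = 54·x^2 + 75·x + 14. Reducing coefficients mod 11: a · b ≡ 10·x^2 + 9·x + 3. Now divide by f(x) = x^2 + 6·x + 3 in F_11[x], eliminating the leading term at each step:
  leading term 10·x^2: subtract (10)·f(x) = 10·x^2 + 5·x + 8, leaving 4·x + 6 (coefficients mod 11)
The degree is now < 2, so this is the remainder. Hence a · b ≡ 4·x + 6 in F_11[x]/(f).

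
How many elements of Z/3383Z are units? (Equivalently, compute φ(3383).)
An element a ∈ Z/3383Z is a unit iff gcd(a, 3383) = 1, so the number of units is φ(3383). φ is multiplicative, with φ(p^e) = p^e − p^(e−1). Factorise 3383 = 17 · 199. Then
  φ(3383) = (17 − 1) · (199 − 1) = 16 · 198 = 3168.

Final answer: Z/3383Z has φ(3383) = 3168 units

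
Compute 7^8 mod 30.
Use repeated squaring. Binary(8) = 1000. Walk through the bits of the exponent 8 left-to-right: at each bit after the leading one, square the running value, then multiply by 7 if the bit is 1 (always reducing mod 30):
  bit 1 = 1 (leading): start with 7.
  bit 2 = 0: square 7^2 = 49 ≡ 19 (mod 30).
  bit 3 = 0: square 19^2 = 361 ≡ 1 (mod 30).
  bit 4 = 0: square 1^2 = 1 (mod 30).
Final value: 7^8 ≡ 1 (mod 30).

Final answer: 1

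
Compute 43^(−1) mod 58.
Apply the extended Euclidean algorithm to (58, 43), tracking rows (r, s, t) with s·58 + t·43 = r. Each division r_prev = q·r_cur + r_new produces the new row as (previous row) − q·(current row):
  row A: (58, 1, 0)   [1·58 + 0·43 = 58]
  row B: (43, 0, 1)   [0·58 + 1·43 = 43]
  58 = 1·43 + 15   → row C = row A − 1·row B = (15, 1, −1)   [check: 1·58 − 1·43 = 15]
  43 = 2·15 + 13   → row D = row B − 2·row C = (13, −2, 3)   [check: −2·58 + 3·43 = 13]
  15 = 1·13 + 2   → row E = row C − 1·row D = (2, 3, −4)   [check: 3·58 − 4·43 = 2]
  13 = 6·2 + 1   → row F = row D − 6·row E = (1, −20, 27)   [check: −20·58 + 27·43 = 1]
  2 = 2·1 + 0   → remainder 0, stop. gcd = 1 (last nonzero row F).
The gcd is 1, so 43 is invertible mod 58. The last nonzero row gives −20·58 + 27·43 = 1, so t = 27. So 43^(−1) ≡ 27 (mod 58). Verify: 43 · 27 = 1161 ≡ 1 (mod 58). ✓

Final answer: 43^(−1) ≡ 27 (mod 58)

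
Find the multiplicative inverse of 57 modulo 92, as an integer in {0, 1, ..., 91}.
Apply the extended Euclidean algorithm to (92, 57), tracking rows (r, s, t) with s·92 + t·57 = r. Each division r_prev = q·r_cur + r_new produces the new row as (previous row) − q·(current row):
  row A: (92, 1, 0)   [1·92 + 0·57 = 92]
  row B: (57, 0, 1)   [0·92 + 1·57 = 57]
  92 = 1·57 + 35   → row C = row A − 1·row B = (35, 1, −1)   [check: 1·92 − 1·57 = 35]
  57 = 1·35 + 22   → row D = row B − 1·row C = (22, −1, 2)   [check: −1·92 + 2·57 = 22]
  35 = 1·22 + 13   → row E = row C − 1·row D = (13, 2, −3)   [check: 2·92 − 3·57 = 13]
  22 = 1·13 + 9   → row F = row D − 1·row E = (9, −3, 5)   [check: −3·92 + 5·57 = 9]
  13 = 1·9 + 4   → row G = row E − 1·row F = (4, 5, −8)   [check: 5·92 − 8·57 = 4]
  9 = 2·4 + 1   → row H = row F − 2·row G = (1, −13, 21)   [check: −13·92 + 21·57 = 1]
  4 = 4·1 + 0   → remainder 0, stop. gcd = 1 (last nonzero row H).
The gcd is 1, so 57 is invertible mod 92. The last nonzero row gives −13·92 + 21·57 = 1, so t = 21. So 57^(−1) ≡ 21 (mod 92). Verify: 57 · 21 = 1197 ≡ 1 (mod 92). ✓

Final answer: 57^(−1) ≡ 21 (mod 92)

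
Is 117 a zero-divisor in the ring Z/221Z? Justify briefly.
YES

gcd(117, 221) = 13 > 1, so 117 is not a unit in Z/221Z. In Z/nZ every nonzero non-unit is a zero-divisor: explicitly, take b = 221/gcd = 17 ≠ 0 (mod 221); then 117·17 = 1989 = 9·221, i.e. 117·17 ≡ 0 (mod 221). So 117 is a zero-divisor.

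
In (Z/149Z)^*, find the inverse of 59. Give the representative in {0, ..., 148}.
Apply the extended Euclidean algorithm to (149, 59), tracking rows (r, s, t) with s·149 + t·59 = r. Each division r_prev = q·r_cur + r_new produces the new row as (previous row) − q·(current row):
  row A: (149, 1, 0)   [1·149 + 0·59 = 149]
  row B: (59, 0, 1)   [0·149 + 1·59 = 59]
  149 = 2·59 + 31   → row C = row A − 2·row B = (31, 1, −2)   [check: 1·149 − 2·59 = 31]
  59 = 1·31 + 28   → row D = row B − 1·row C = (28, −1, 3)   [check: −1·149 + 3·59 = 28]
  31 = 1·28 + 3   → row E = row C − 1·row D = (3, 2, −5)   [check: 2·149 − 5·59 = 3]
  28 = 9·3 + 1   → row F = row D − 9·row E = (1, −19, 48)   [check: −19·149 + 48·59 = 1]
  3 = 3·1 + 0   → remainder 0, stop. gcd = 1 (last nonzero row F).
The gcd is 1, so 59 is invertible mod 149. The last nonzero row gives −19·149 + 48·59 = 1, so t = 48. So 59^(−1) ≡ 48 (mod 149). Verify: 59 · 48 = 2832 ≡ 1 (mod 149). ✓

Final answer: 59^(−1) ≡ 48 (mod 149)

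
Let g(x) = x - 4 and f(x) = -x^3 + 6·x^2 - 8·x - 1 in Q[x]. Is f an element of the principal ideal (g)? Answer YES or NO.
NO

In Q[x] the ideal (g) consists of all multiples of g, so f ∈ (g) iff g | f, i.e. iff the remainder of f on division by g is 0. Divide f by g (g is monic, so eliminate the leading term of the running remainder at each step):
  leading term -x^3: subtract (-x^2)·g(x) = -x^3 + 4·x^2, leaving 2·x^2 - 8·x - 1
  leading term 2·x^2: subtract (2·x)·g(x) = 2·x^2 - 8·x, leaving -1
The remainder r(x) = -1 ≠ 0 (and deg r < deg g), so g ∤ f, i.e. f ∉ (g).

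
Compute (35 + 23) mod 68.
58

Both summands are already reduced mod 68. 35 + 23 = 58; 58 = 0·68 + 58, so (35 + 23) mod 68 = 58.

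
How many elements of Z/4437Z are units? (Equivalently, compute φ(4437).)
Z/4437Z has φ(4437) = 2688 units

An element a ∈ Z/4437Z is a unit iff gcd(a, 4437) = 1, so the number of units is φ(4437). φ is multiplicative, with φ(p^e) = p^e − p^(e−1). Factorise 4437 = 3^2 · 17 · 29. Then
  φ(4437) = (3^2 − 3^1) · (17 − 1) · (29 − 1) = 6 · 16 · 28 = 2688.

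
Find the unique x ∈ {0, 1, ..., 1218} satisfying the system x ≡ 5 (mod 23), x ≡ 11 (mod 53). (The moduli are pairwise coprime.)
x ≡ 488 (mod 1219); the representative in [0, 1219) is 488

The moduli 23, 53 are pairwise coprime, so by the CRT there is a unique solution mod 23·53 = 1219.
Solve by successive substitution. Start with x ≡ 5 (mod 23).
  Combine with x ≡ 11 (mod 53): write x = 5 + 23·t and require 5 + 23·t ≡ 11 (mod 53), i.e. 23·t ≡ 11 − 5 ≡ 6 (mod 53). Since 23^(−1) ≡ 30 (mod 53), t ≡ 30·6 ≡ 21 (mod 53). So x ≡ 5 + 23·21 = 488 (mod 1219).
Unique solution in [0, 1219): x = 488.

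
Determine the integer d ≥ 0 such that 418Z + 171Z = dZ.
In the PID Z, (a, b) is generated by gcd(a, b). Compute gcd(418, 171) with the extended Euclidean algorithm, tracking rows (r, s, t) with s·418 + t·171 = r:
  row A: (418, 1, 0)   [1·418 + 0·171 = 418]
  row B: (171, 0, 1)   [0·418 + 1·171 = 171]
  418 = 2·171 + 76   → row C = row A − 2·row B = (76, 1, −2)   [check: 1·418 − 2·171 = 76]
  171 = 2·76 + 19   → row D = row B − 2·row C = (19, −2, 5)   [check: −2·418 + 5·171 = 19]
  76 = 4·19 + 0   → remainder 0, stop. gcd = 19 (last nonzero row D).
So gcd(418, 171) = 19, with Bézout identity −2·418 + 5·171 = 19. Containment (⊇): the Bézout identity exhibits 19 as an element of (418, 171), giving (19) ⊆ (418, 171). Containment (⊆): since 19 | 418 and 19 | 171 (418 = 19·22, 171 = 19·9), every Z-linear combination of 418 and 171 is divisible by 19, so (418, 171) ⊆ (19). Therefore (418, 171) = (19), d = 19.

Final answer: (418, 171) = (19); d = 19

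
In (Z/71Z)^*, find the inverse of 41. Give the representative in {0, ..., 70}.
41^(−1) ≡ 26 (mod 71)

Apply the extended Euclidean algorithm to (71, 41), tracking rows (r, s, t) with s·71 + t·41 = r. Each division r_prev = q·r_cur + r_new produces the new row as (previous row) − q·(current row):
  row A: (71, 1, 0)   [1·71 + 0·41 = 71]
  row B: (41, 0, 1)   [0·71 + 1·41 = 41]
  71 = 1·41 + 30   → row C = row A − 1·row B = (30, 1, −1)   [check: 1·71 − 1·41 = 30]
  41 = 1·30 + 11   → row D = row B − 1·row C = (11, −1, 2)   [check: −1·71 + 2·41 = 11]
  30 = 2·11 + 8   → row E = row C − 2·row D = (8, 3, −5)   [check: 3·71 − 5·41 = 8]
  11 = 1·8 + 3   → row F = row D − 1·row E = (3, −4, 7)   [check: −4·71 + 7·41 = 3]
  8 = 2·3 + 2   → row G = row E − 2·row F = (2, 11, −19)   [check: 11·71 − 19·41 = 2]
  3 = 1·2 + 1   → row H = row F − 1·row G = (1, −15, 26)   [check: −15·71 + 26·41 = 1]
  2 = 2·1 + 0   → remainder 0, stop. gcd = 1 (last nonzero row H).
The gcd is 1, so 41 is invertible mod 71. The last nonzero row gives −15·71 + 26·41 = 1, so t = 26. So 41^(−1) ≡ 26 (mod 71). Verify: 41 · 26 = 1066 ≡ 1 (mod 71). ✓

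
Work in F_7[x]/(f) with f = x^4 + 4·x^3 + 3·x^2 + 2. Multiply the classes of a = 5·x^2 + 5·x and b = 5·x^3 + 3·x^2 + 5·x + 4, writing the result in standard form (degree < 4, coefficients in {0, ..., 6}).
Multiply as integer polynomials: a · b = 25·x^5 + 40·x^4 + 40·x^3 + 45·x^2 + 20·x. Reducing coefficients mod 7: a · b ≡ 4·x^5 + 5·x^4 + 5·x^3 + 3·x^2 + 6·x. Now divide by f(x) = x^4 + 4·x^3 + 3·x^2 + 2 in F_7[x], eliminating the leading term at each step:
  leading term 4·x^5: subtract (4·x)·f(x) = 4·x^5 + 2·x^4 + 5·x^3 + x, leaving 3·x^4 + 3·x^2 + 5·x (coefficients mod 7)
  leading term 3·x^4: subtract (3)·f(x) = 3·x^4 + 5·x^3 + 2·x^2 + 6, leaving 2·x^3 + x^2 + 5·x + 1 (coefficients mod 7)
The degree is now < 4, so this is the remainder. Hence a · b ≡ 2·x^3 + x^2 + 5·x + 1 in F_7[x]/(f).

Final answer: a · b ≡ 2·x^3 + x^2 + 5·x + 1 (mod f(x))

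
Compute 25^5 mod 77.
Use repeated squaring. Binary(5) = 101. Walk through the bits of the exponent 5 left-to-right: at each bit after the leading one, square the running value, then multiply by 25 if the bit is 1 (always reducing mod 77):
  bit 1 = 1 (leading): start with 25.
  bit 2 = 0: square 25^2 = 625 ≡ 9 (mod 77).
  bit 3 = 1: square 9^2 = 81 ≡ 4; bit is 1, so multiply 4·25 = 100 ≡ 23 (mod 77).
Final value: 25^5 ≡ 23 (mod 77).

Final answer: 23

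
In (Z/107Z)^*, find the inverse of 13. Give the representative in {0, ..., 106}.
Apply the extended Euclidean algorithm to (107, 13), tracking rows (r, s, t) with s·107 + t·13 = r. Each division r_prev = q·r_cur + r_new produces the new row as (previous row) − q·(current row):
  row A: (107, 1, 0)   [1·107 + 0·13 = 107]
  row B: (13, 0, 1)   [0·107 + 1·13 = 13]
  107 = 8·13 + 3   → row C = row A − 8·row B = (3, 1, −8)   [check: 1·107 − 8·13 = 3]
  13 = 4·3 + 1   → row D = row B − 4·row C = (1, −4, 33)   [check: −4·107 + 33·13 = 1]
  3 = 3·1 + 0   → remainder 0, stop. gcd = 1 (last nonzero row D).
The gcd is 1, so 13 is invertible mod 107. The last nonzero row gives −4·107 + 33·13 = 1, so t = 33. So 13^(−1) ≡ 33 (mod 107). Verify: 13 · 33 = 429 ≡ 1 (mod 107). ✓

Final answer: 13^(−1) ≡ 33 (mod 107)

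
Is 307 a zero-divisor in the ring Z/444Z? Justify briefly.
gcd(307, 444) = 1, so 307 is a unit in Z/444Z (it has a multiplicative inverse). A unit cannot be a zero-divisor: if 307·b ≡ 0 then multiplying both sides by 307^(−1) gives b ≡ 0. So 307 is not a zero-divisor.

Final answer: NO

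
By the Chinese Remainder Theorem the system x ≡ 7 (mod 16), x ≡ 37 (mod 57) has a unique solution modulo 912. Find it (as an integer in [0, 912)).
x ≡ 151 (mod 912); the representative in [0, 912) is 151

The moduli 16, 57 are pairwise coprime, so by the CRT there is a unique solution mod 16·57 = 912.
Solve by successive substitution. Start with x ≡ 7 (mod 16).
  Combine with x ≡ 37 (mod 57): write x = 7 + 16·t and require 7 + 16·t ≡ 37 (mod 57), i.e. 16·t ≡ 37 − 7 ≡ 30 (mod 57). Since 16^(−1) ≡ 25 (mod 57), t ≡ 25·30 ≡ 9 (mod 57). So x ≡ 7 + 16·9 = 151 (mod 912).
Unique solution in [0, 912): x = 151.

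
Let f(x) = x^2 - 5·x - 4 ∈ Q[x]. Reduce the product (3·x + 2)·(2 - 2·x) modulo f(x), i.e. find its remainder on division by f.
a · b ≡ -28·x - 20 (mod f(x))

First multiply in Q[x] without reducing: a · b = -6·x^2 + 2·x + 4. Now divide by f(x) = x^2 - 5·x - 4, eliminating the leading term at each step:
  leading term -6·x^2: subtract (-6)·f(x) = -6·x^2 + 30·x + 24, leaving -28·x - 20
The degree is now < 2, so this is the remainder. Hence a · b ≡ -28·x - 20 in Q[x]/(f).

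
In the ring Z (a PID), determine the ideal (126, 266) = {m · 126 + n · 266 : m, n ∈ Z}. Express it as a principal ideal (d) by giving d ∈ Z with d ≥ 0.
(126, 266) = (14); d = 14

In the PID Z, (a, b) is generated by gcd(a, b). Compute gcd(266, 126) with the extended Euclidean algorithm, tracking rows (r, s, t) with s·266 + t·126 = r:
  row A: (266, 1, 0)   [1·266 + 0·126 = 266]
  row B: (126, 0, 1)   [0·266 + 1·126 = 126]
  266 = 2·126 + 14   → row C = row A − 2·row B = (14, 1, −2)   [check: 1·266 − 2·126 = 14]
  126 = 9·14 + 0   → remainder 0, stop. gcd = 14 (last nonzero row C).
So gcd(126, 266) = 14, with Bézout identity 1·266 − 2·126 = 14. Containment (⊇): the Bézout identity exhibits 14 as an element of (126, 266), giving (14) ⊆ (126, 266). Containment (⊆): since 14 | 126 and 14 | 266 (126 = 14·9, 266 = 14·19), every Z-linear combination of 126 and 266 is divisible by 14, so (126, 266) ⊆ (14). Therefore (126, 266) = (14), d = 14.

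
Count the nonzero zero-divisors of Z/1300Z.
In Z/1300Z each nonzero element is either a unit (gcd with 1300 is 1) or a zero-divisor (gcd > 1). The number of units is φ(1300): factorise 1300 = 2^2 · 5^2 · 13, so φ(1300) = (2^2 − 2^1) · (5^2 − 5^1) · (13 − 1) = 2 · 20 · 12 = 480. The nonzero elements number 1300 − 1 = 1299. Hence the nonzero zero-divisors number 1299 − 480 = 819.

Final answer: Z/1300Z has 819 nonzero zero-divisors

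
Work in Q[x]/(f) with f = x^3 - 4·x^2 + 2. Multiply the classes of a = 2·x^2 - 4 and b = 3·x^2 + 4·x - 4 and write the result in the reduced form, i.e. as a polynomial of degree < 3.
a · b ≡ 108·x^2 - 28·x - 48 (mod f(x))

First multiply in Q[x] without reducing: a · b = 6·x^4 + 8·x^3 - 20·x^2 - 16·x + 16. Now divide by f(x) = x^3 - 4·x^2 + 2, eliminating the leading term at each step:
  leading term 6·x^4: subtract (6·x)·f(x) = 6·x^4 - 24·x^3 + 12·x, leaving 32·x^3 - 20·x^2 - 28·x + 16
  leading term 32·x^3: subtract (32)·f(x) = 32·x^3 - 128·x^2 + 64, leaving 108·x^2 - 28·x - 48
The degree is now < 3, so this is the remainder. Hence a · b ≡ 108·x^2 - 28·x - 48 in Q[x]/(f).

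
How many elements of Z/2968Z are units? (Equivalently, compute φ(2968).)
An element a ∈ Z/2968Z is a unit iff gcd(a, 2968) = 1, so the number of units is φ(2968). φ is multiplicative, with φ(p^e) = p^e − p^(e−1). Factorise 2968 = 2^3 · 7 · 53. Then
  φ(2968) = (2^3 − 2^2) · (7 − 1) · (53 − 1) = 4 · 6 · 52 = 1248.

Final answer: Z/2968Z has φ(2968) = 1248 units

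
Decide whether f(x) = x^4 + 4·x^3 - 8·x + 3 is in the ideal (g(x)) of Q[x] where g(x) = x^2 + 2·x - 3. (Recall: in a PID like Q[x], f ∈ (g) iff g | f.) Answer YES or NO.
YES

In Q[x] the ideal (g) consists of all multiples of g, so f ∈ (g) iff g | f, i.e. iff the remainder of f on division by g is 0. Divide f by g (g is monic, so eliminate the leading term of the running remainder at each step):
  leading term x^4: subtract (x^2)·g(x) = x^4 + 2·x^3 - 3·x^2, leaving 2·x^3 + 3·x^2 - 8·x + 3
  leading term 2·x^3: subtract (2·x)·g(x) = 2·x^3 + 4·x^2 - 6·x, leaving -x^2 - 2·x + 3
  leading term -x^2: subtract (-1)·g(x) = -x^2 - 2·x + 3, leaving 0
The remainder is 0, so f(x) = g(x) · h(x) with h(x) = x^2 + 2·x - 1. Hence g | f, i.e. f ∈ (g).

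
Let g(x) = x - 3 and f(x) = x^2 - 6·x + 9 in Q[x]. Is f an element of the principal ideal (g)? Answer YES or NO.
In Q[x] the ideal (g) consists of all multiples of g, so f ∈ (g) iff g | f, i.e. iff the remainder of f on division by g is 0. Divide f by g (g is monic, so eliminate the leading term of the running remainder at each step):
  leading term x^2: subtract (x)·g(x) = x^2 - 3·x, leaving 9 - 3·x
  leading term -3·x: subtract (-3)·g(x) = 9 - 3·x, leaving 0
The remainder is 0, so f(x) = g(x) · h(x) with h(x) = x - 3. Hence g | f, i.e. f ∈ (g).

Final answer: YES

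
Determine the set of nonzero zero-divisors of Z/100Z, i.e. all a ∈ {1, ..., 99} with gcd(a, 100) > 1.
An element a ∈ Z/100Z (with a ≠ 0) is a zero-divisor iff gcd(a, 100) > 1 (because a is a unit precisely when gcd(a, n) = 1, and in Z/nZ every nonzero, non-unit element is a zero-divisor). Scan a = 1, ..., 99 and keep those with gcd(a, 100) > 1:
  gcd(2, 100) = 2, gcd(4, 100) = 4, gcd(5, 100) = 5, gcd(6, 100) = 2, gcd(8, 100) = 4, gcd(10, 100) = 10, gcd(12, 100) = 4, gcd(14, 100) = 2, gcd(15, 100) = 5, gcd(16, 100) = 4, gcd(18, 100) = 2, gcd(20, 100) = 20, gcd(22, 100) = 2, gcd(24, 100) = 4, gcd(25, 100) = 25, gcd(26, 100) = 2, gcd(28, 100) = 4, gcd(30, 100) = 10, gcd(32, 100) = 4, gcd(34, 100) = 2, gcd(35, 100) = 5, gcd(36, 100) = 4, gcd(38, 100) = 2, gcd(40, 100) = 20, gcd(42, 100) = 2, gcd(44, 100) = 4, gcd(45, 100) = 5, gcd(46, 100) = 2, gcd(48, 100) = 4, gcd(50, 100) = 50, gcd(52, 100) = 4, gcd(54, 100) = 2, gcd(55, 100) = 5, gcd(56, 100) = 4, gcd(58, 100) = 2, gcd(60, 100) = 20, gcd(62, 100) = 2, gcd(64, 100) = 4, gcd(65, 100) = 5, gcd(66, 100) = 2, gcd(68, 100) = 4, gcd(70, 100) = 10, gcd(72, 100) = 4, gcd(74, 100) = 2, gcd(75, 100) = 25, gcd(76, 100) = 4, gcd(78, 100) = 2, gcd(80, 100) = 20, gcd(82, 100) = 2, gcd(84, 100) = 4, gcd(85, 100) = 5, gcd(86, 100) = 2, gcd(88, 100) = 4, gcd(90, 100) = 10, gcd(92, 100) = 4, gcd(94, 100) = 2, gcd(95, 100) = 5, gcd(96, 100) = 4, gcd(98, 100) = 2.
All other a ∈ {1, ..., 99} have gcd(a, 100) = 1 and are units. So the nonzero zero-divisors are exactly the 59 values of a appearing in this scan.

Final answer: nonzero zero-divisors of Z/100Z = {2, 4, 5, 6, 8, 10, 12, 14, 15, 16, 18, 20, 22, 24, 25, 26, 28, 30, 32, 34, 35, 36, 38, 40, 42, 44, 45, 46, 48, 50, 52, 54, 55, 56, 58, 60, 62, 64, 65, 66, 68, 70, 72, 74, 75, 76, 78, 80, 82, 84, 85, 86, 88, 90, 92, 94, 95, 96, 98}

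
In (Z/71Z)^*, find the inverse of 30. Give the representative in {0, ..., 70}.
Apply the extended Euclidean algorithm to (71, 30), tracking rows (r, s, t) with s·71 + t·30 = r. Each division r_prev = q·r_cur + r_new produces the new row as (previous row) − q·(current row):
  row A: (71, 1, 0)   [1·71 + 0·30 = 71]
  row B: (30, 0, 1)   [0·71 + 1·30 = 30]
  71 = 2·30 + 11   → row C = row A − 2·row B = (11, 1, −2)   [check: 1·71 − 2·30 = 11]
  30 = 2·11 + 8   → row D = row B − 2·row C = (8, −2, 5)   [check: −2·71 + 5·30 = 8]
  11 = 1·8 + 3   → row E = row C − 1·row D = (3, 3, −7)   [check: 3·71 − 7·30 = 3]
  8 = 2·3 + 2   → row F = row D − 2·row E = (2, −8, 19)   [check: −8·71 + 19·30 = 2]
  3 = 1·2 + 1   → row G = row E − 1·row F = (1, 11, −26)   [check: 11·71 − 26·30 = 1]
  2 = 2·1 + 0   → remainder 0, stop. gcd = 1 (last nonzero row G).
The gcd is 1, so 30 is invertible mod 71. The last nonzero row gives 11·71 − 26·30 = 1, so t = −26. So 30^(−1) ≡ −26 ≡ 45 (mod 71). Verify: 30 · 45 = 1350 ≡ 1 (mod 71). ✓

Final answer: 30^(−1) ≡ 45 (mod 71)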